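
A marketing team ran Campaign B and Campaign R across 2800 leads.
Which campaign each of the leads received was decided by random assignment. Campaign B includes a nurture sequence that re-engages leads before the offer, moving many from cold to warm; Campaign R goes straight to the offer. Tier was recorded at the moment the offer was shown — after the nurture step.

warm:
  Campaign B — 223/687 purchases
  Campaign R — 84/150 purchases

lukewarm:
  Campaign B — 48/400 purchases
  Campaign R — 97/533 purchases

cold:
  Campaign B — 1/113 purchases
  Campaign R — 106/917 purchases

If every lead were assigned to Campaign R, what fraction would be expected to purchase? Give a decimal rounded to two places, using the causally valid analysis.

The engagement tier-specific comparison favours Campaign R throughout, but the pooled figures favour Campaign B. The question is whether to condition on engagement tier.
Because the campaign influences engagement tier, engagement tier is a post-treatment mediator, not a confounder. Stratifying on it would bias the estimate; the causal effect is the crude pooled difference.
So P(outcome | do(Campaign R)) is just the pooled rate for Campaign R: 287/1600 = 0.179.

0.18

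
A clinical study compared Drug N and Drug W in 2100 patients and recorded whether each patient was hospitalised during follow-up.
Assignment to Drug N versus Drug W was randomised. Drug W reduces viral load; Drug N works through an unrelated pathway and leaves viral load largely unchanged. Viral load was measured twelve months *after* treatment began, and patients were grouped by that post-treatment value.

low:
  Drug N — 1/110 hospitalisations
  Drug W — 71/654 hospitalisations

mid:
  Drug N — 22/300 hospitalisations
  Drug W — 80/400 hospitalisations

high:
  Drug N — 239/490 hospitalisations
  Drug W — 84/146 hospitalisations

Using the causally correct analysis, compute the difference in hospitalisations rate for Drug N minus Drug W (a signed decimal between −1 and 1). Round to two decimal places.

Stratifying would compare drugs among patients the drugs themselves sorted into viral load groups — a form of selection on an intermediate. The unconditioned pooled rates give the total causal effect.
The causal difference is the pooled difference: 0.291 − 0.196 = +0.095.

+0.10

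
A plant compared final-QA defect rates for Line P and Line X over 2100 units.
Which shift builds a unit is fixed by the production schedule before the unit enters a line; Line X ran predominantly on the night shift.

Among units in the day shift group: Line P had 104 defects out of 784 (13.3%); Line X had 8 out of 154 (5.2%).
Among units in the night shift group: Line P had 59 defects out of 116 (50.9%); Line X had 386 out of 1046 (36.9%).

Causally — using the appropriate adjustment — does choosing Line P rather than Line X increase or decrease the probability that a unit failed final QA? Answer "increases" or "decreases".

increases

The imbalance in shift arose from how units were allocated, not from anything the line did; and shift independently affects the outcome. The pooled gap is confounded — condition on shift.
Within each level — day shift: 13.3% vs 5.2%; night shift: 50.9% vs 36.9% — Line X is lower every time.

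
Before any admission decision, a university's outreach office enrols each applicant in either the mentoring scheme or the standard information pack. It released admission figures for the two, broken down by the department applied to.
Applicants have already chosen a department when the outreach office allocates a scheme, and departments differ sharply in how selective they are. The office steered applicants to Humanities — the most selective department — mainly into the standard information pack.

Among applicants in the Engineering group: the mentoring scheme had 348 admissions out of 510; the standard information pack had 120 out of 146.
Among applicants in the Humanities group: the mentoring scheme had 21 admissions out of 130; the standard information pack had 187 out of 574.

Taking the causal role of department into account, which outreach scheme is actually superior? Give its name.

the standard information pack

Department differs across outreach schemes for reasons unrelated to any effect of the outreach scheme itself, and it separately predicts the outcome — a classic confounder. We must compare within department levels.
Within each level — Engineering: 68.2% vs 82.2%; Humanities: 16.2% vs 32.6% — the standard information pack is higher every time.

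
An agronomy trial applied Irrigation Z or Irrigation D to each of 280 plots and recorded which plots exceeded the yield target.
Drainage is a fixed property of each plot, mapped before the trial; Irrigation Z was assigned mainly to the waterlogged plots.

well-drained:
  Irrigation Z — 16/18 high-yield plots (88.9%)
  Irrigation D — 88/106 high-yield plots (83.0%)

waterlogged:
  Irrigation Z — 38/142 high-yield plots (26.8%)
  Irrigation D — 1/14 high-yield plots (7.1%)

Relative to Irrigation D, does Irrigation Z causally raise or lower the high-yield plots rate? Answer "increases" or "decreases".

The field drainage-specific comparison favours Irrigation Z throughout, but the pooled figures favour Irrigation D. The question is whether to condition on field drainage.
Since field drainage is a pre-existing factor (not a product of the irrigation) and it affects the outcome on its own, it is a confounder. The stratified rates, not the pooled rate, identify the causal effect.
Within each level — well-drained: 88.9% vs 83.0%; waterlogged: 26.8% vs 7.1% — Irrigation Z is higher every time.

increases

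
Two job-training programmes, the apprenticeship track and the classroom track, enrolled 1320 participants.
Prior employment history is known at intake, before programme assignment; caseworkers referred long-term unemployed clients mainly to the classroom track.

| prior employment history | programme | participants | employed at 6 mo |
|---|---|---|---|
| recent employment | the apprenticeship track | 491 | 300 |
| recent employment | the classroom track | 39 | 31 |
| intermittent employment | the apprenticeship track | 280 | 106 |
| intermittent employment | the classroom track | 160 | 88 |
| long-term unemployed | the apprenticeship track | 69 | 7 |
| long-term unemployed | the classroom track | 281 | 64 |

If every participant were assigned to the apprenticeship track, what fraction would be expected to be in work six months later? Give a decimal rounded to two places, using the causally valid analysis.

0.40

Prior employment history satisfies the back-door criterion: it is not a descendant of the programme, and it blocks the spurious path from programme to outcome. Adjusting for it (i.e., using the within-prior employment history rates) gives the causal effect.
Standardising the apprenticeship track to the population prior employment history mix: 0.402·300/491 + 0.333·106/280 + 0.265·7/69 = 0.398.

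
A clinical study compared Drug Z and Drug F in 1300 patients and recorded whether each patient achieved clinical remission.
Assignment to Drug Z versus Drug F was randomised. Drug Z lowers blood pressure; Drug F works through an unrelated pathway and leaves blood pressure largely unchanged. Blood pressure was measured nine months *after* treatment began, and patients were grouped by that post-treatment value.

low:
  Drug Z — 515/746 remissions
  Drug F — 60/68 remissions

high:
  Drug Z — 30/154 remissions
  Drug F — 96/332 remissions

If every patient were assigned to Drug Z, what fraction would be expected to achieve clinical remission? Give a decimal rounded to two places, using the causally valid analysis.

Drug F is higher inside every blood pressure stratum but Drug Z is higher in aggregate. Whether to stratify depends on how blood pressure relates to the drug.
Stratifying would compare drugs among patients the drugs themselves sorted into blood pressure groups — a form of selection on an intermediate. The unconditioned pooled rates give the total causal effect.
So P(outcome | do(Drug Z)) is just the pooled rate for Drug Z: 545/900 = 0.606.

0.61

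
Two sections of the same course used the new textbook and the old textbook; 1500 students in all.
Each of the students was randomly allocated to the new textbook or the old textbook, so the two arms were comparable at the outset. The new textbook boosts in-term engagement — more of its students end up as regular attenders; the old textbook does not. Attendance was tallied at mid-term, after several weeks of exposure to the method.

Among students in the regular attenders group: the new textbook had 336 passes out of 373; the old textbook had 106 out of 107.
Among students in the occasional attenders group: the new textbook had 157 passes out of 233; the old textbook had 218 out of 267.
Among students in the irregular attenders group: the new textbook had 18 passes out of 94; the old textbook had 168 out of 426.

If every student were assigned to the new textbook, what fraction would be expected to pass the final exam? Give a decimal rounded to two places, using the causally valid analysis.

0.73

the old textbook is higher inside every mid-term attendance stratum but the new textbook is higher in aggregate. Whether to stratify depends on how mid-term attendance relates to the teaching method.
Stratifying would compare teaching methods among students the teaching methods themselves sorted into mid-term attendance groups — a form of selection on an intermediate. The unconditioned pooled rates give the total causal effect.
So P(outcome | do(the new textbook)) is just the pooled rate for the new textbook: 511/700 = 0.730.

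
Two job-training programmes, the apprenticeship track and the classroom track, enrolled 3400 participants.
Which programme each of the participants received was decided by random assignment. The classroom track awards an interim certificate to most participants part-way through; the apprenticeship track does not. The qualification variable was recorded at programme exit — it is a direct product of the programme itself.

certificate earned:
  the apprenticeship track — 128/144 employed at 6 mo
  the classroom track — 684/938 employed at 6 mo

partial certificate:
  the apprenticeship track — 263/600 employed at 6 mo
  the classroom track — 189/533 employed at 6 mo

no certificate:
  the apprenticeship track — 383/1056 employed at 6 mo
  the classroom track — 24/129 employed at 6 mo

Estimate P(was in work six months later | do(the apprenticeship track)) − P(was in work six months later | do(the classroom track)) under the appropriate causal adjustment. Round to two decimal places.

-0.13

The stratified and pooled comparisons disagree (the apprenticeship track wins within each qualification attained during the programme; the classroom track wins overall), so the answer turns on the causal role of qualification attained during the programme.
Because the programme influences qualification attained during the programme, qualification attained during the programme is a post-treatment mediator, not a confounder. Stratifying on it would bias the estimate; the causal effect is the crude pooled difference.
The causal difference is the pooled difference: 0.430 − 0.561 = -0.131.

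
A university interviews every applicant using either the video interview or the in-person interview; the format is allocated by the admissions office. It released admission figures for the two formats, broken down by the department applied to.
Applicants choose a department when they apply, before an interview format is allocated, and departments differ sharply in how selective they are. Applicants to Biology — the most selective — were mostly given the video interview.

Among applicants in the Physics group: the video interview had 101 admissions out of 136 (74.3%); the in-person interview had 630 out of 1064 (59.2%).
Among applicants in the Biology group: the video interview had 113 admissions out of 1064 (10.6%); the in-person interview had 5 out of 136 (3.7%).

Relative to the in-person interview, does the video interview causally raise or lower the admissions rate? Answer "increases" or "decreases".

increases

The department-specific comparison favours the video interview throughout, but the pooled figures favour the in-person interview. The question is whether to condition on department.
Nothing the interview format does changes department; the imbalance is an allocation artefact. With department also predicting the outcome, the pooled figure is confounded, and the within-stratum comparison is the causal one.
Within each level — Physics: 74.3% vs 59.2%; Biology: 10.6% vs 3.7% — the video interview is higher every time.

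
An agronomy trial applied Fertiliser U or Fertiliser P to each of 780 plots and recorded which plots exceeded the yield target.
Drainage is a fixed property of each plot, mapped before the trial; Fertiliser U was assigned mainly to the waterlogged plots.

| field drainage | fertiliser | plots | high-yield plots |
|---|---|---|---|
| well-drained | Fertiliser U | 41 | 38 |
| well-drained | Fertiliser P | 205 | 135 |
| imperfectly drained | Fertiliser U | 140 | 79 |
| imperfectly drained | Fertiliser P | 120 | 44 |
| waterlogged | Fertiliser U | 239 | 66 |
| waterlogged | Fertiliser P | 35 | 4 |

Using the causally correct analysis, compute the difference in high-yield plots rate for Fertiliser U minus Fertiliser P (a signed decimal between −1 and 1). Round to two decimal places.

+0.21

The field drainage-specific comparison favours Fertiliser U throughout, but the pooled figures favour Fertiliser P. The question is whether to condition on field drainage.
Here field drainage is a common cause — it drives both which fertiliser a case falls under and the outcome. The crude comparison mixes populations; the stratum-specific rates are the causally relevant ones.
Adjusting over the population distribution of field drainage: 0.315·(0.927−0.659) + 0.333·(0.564−0.367) + 0.351·(0.276−0.114) = +0.207.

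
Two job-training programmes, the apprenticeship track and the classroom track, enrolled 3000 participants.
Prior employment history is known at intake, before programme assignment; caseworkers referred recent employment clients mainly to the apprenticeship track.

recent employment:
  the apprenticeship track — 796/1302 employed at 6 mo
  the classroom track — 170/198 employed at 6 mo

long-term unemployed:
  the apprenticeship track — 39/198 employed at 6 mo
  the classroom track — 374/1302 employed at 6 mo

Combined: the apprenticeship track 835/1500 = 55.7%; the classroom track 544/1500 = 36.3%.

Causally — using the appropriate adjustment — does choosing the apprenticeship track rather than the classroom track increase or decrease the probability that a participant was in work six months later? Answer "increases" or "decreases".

decreases

The stratified and pooled comparisons disagree (the classroom track wins within each prior employment history; the apprenticeship track wins overall), so the answer turns on the causal role of prior employment history.
Prior employment history satisfies the back-door criterion: it is not a descendant of the programme, and it blocks the spurious path from programme to outcome. Adjusting for it (i.e., using the within-prior employment history rates) gives the causal effect.
Within each level — recent employment: 61.1% vs 85.9%; long-term unemployed: 19.7% vs 28.7% — the classroom track is higher every time.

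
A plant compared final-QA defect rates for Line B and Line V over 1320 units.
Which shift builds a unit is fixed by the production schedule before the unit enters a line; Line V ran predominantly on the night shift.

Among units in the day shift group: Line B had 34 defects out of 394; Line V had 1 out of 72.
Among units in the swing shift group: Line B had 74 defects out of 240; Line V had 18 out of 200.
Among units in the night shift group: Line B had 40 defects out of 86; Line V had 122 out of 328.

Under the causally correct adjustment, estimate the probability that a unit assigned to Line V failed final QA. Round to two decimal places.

0.15

Line V is lower inside every shift stratum but Line B is lower in aggregate. Whether to stratify depends on how shift relates to the line.
The imbalance in shift arose from how units were allocated, not from anything the line did; and shift independently affects the outcome. The pooled gap is confounded — condition on shift.
Standardising Line V to the population shift mix: 0.353·1/72 + 0.333·18/200 + 0.314·122/328 = 0.152.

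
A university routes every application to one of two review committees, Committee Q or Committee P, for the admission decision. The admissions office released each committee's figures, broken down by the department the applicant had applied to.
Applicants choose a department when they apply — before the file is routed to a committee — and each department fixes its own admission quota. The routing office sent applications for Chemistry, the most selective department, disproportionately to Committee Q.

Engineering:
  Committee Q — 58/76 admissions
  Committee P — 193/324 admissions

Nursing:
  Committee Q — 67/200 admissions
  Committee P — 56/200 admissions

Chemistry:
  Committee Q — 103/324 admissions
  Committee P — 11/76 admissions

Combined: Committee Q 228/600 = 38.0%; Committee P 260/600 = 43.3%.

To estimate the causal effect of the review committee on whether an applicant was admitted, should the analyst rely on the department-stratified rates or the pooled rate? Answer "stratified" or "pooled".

The stratified and pooled comparisons disagree (Committee Q wins within each department; Committee P wins overall), so the answer turns on the causal role of department.
Since department is a pre-existing factor (not a product of the review committee) and it affects the outcome on its own, it is a confounder. The stratified rates, not the pooled rate, identify the causal effect.
Within each level — Engineering: 76.3% vs 59.6%; Nursing: 33.5% vs 28.0%; Chemistry: 31.8% vs 14.5% — Committee Q is higher every time.

stratified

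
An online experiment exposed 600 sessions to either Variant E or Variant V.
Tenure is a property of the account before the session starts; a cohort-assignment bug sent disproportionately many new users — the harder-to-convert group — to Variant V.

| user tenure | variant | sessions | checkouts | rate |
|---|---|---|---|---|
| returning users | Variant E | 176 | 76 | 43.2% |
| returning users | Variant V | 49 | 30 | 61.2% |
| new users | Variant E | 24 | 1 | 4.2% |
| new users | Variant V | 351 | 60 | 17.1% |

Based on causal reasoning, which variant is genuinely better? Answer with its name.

Variant V

The stratified and pooled comparisons disagree (Variant V wins within each user tenure; Variant E wins overall), so the answer turns on the causal role of user tenure.
User tenure satisfies the back-door criterion: it is not a descendant of the variant, and it blocks the spurious path from variant to outcome. Adjusting for it (i.e., using the within-user tenure rates) gives the causal effect.
Within each level — returning users: 43.2% vs 61.2%; new users: 4.2% vs 17.1% — Variant V is higher every time.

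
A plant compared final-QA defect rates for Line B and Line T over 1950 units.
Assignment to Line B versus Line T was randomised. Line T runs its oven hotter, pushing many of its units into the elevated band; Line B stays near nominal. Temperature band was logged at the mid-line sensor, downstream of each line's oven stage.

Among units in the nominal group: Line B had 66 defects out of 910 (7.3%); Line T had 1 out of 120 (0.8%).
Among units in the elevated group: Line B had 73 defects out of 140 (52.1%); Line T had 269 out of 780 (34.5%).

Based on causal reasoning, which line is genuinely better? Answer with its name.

In-process temperature band is downstream of the line. One should not condition on a consequence of treatment, so the overall rates are the right comparison.
Pooled: Line B 13.2% vs Line T 30.0%; Line B is lower overall.

Line B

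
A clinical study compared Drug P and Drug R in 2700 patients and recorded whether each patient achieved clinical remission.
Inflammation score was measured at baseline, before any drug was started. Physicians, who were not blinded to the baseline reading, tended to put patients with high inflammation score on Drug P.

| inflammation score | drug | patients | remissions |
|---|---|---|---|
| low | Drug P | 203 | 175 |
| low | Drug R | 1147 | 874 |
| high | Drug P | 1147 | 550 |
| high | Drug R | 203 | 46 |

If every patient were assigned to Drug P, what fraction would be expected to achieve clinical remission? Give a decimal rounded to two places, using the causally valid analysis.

0.67

The stratified and pooled comparisons disagree (Drug P wins within each inflammation score; Drug R wins overall), so the answer turns on the causal role of inflammation score.
The imbalance in inflammation score arose from how patients were allocated, not from anything the drug did; and inflammation score independently affects the outcome. The pooled gap is confounded — condition on inflammation score.
Standardising Drug P to the population inflammation score mix: 0.500·175/203 + 0.500·550/1147 = 0.671.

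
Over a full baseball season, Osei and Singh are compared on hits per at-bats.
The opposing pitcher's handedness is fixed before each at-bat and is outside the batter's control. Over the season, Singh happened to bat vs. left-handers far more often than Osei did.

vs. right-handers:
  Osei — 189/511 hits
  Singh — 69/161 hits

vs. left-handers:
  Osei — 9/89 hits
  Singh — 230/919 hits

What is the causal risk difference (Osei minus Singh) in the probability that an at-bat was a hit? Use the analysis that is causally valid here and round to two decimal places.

Singh is higher inside every pitcher handedness stratum but Osei is higher in aggregate. Whether to stratify depends on how pitcher handedness relates to the player.
Pitcher handedness differs across players for reasons unrelated to any effect of the player itself, and it separately predicts the outcome — a classic confounder. We must compare within pitcher handedness levels.
Adjusting over the population distribution of pitcher handedness: 0.400·(0.370−0.429) + 0.600·(0.101−0.250) = -0.113.

-0.11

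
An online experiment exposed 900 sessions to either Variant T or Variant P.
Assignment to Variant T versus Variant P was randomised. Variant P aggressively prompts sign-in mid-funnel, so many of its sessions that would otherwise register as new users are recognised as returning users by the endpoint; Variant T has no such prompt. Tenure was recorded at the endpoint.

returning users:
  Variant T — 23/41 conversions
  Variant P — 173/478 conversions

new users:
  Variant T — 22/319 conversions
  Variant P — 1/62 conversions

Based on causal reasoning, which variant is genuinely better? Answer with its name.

Because the variant influences user tenure, user tenure is a post-treatment mediator, not a confounder. Stratifying on it would bias the estimate; the causal effect is the crude pooled difference.
Pooled: Variant T 12.5% vs Variant P 32.2%; Variant P is higher overall.

Variant P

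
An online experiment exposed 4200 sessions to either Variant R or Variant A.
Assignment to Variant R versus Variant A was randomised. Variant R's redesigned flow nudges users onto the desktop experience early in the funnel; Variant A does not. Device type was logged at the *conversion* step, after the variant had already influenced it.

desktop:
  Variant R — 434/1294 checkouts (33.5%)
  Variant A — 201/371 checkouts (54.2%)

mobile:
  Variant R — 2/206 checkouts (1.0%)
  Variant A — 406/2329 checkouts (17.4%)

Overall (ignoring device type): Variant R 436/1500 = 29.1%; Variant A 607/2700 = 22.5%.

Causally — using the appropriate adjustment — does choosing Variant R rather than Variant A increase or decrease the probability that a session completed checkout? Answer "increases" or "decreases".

increases

The device type-specific comparison favours Variant A throughout, but the pooled figures favour Variant R. The question is whether to condition on device type.
Stratifying would compare variants among sessions the variants themselves sorted into device type groups — a form of selection on an intermediate. The unconditioned pooled rates give the total causal effect.
Pooled: Variant R 29.1% vs Variant A 22.5%; Variant R is higher overall.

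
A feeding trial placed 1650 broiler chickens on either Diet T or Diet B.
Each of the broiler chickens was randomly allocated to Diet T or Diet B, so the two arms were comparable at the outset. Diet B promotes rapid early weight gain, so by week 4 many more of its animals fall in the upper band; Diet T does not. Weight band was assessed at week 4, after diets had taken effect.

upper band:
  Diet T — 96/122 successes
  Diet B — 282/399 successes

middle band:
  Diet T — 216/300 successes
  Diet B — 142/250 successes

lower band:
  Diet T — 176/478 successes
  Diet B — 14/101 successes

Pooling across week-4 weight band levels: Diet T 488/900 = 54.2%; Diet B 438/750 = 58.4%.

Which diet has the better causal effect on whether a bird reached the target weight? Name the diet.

Diet T is higher inside every week-4 weight band stratum but Diet B is higher in aggregate. Whether to stratify depends on how week-4 weight band relates to the diet.
Stratifying would compare diets among broiler chickens the diets themselves sorted into week-4 weight band groups — a form of selection on an intermediate. The unconditioned pooled rates give the total causal effect.
Pooled: Diet T 54.2% vs Diet B 58.4%; Diet B is higher overall.

Diet B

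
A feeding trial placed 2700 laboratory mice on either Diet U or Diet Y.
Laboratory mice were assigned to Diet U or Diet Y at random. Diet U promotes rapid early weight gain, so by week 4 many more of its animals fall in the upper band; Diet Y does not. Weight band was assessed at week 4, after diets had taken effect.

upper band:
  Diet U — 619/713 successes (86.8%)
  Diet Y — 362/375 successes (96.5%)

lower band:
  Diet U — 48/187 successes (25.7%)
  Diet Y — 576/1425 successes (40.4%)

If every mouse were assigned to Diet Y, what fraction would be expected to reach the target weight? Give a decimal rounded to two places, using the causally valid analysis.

0.52

Stratifying would compare diets among laboratory mice the diets themselves sorted into week-4 weight band groups — a form of selection on an intermediate. The unconditioned pooled rates give the total causal effect.
So P(outcome | do(Diet Y)) is just the pooled rate for Diet Y: 938/1800 = 0.521.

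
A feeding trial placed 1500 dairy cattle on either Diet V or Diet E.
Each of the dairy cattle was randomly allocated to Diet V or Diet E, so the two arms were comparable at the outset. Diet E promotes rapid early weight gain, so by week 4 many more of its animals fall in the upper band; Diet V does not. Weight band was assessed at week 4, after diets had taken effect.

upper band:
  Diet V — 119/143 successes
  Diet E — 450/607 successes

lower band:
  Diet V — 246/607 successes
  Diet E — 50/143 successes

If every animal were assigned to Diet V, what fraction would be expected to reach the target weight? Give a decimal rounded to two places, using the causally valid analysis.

0.49

The week-4 weight band-specific comparison favours Diet V throughout, but the pooled figures favour Diet E. The question is whether to condition on week-4 weight band.
Because the diet influences week-4 weight band, week-4 weight band is a post-treatment mediator, not a confounder. Stratifying on it would bias the estimate; the causal effect is the crude pooled difference.
So P(outcome | do(Diet V)) is just the pooled rate for Diet V: 365/750 = 0.487.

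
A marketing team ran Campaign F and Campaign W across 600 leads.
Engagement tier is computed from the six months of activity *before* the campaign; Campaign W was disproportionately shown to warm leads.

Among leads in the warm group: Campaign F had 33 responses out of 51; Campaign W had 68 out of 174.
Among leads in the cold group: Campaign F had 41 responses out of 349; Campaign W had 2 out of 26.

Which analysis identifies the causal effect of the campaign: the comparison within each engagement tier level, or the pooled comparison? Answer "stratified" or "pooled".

Campaign F is higher inside every engagement tier stratum but Campaign W is higher in aggregate. Whether to stratify depends on how engagement tier relates to the campaign.
Here engagement tier is a common cause — it drives both which campaign a case falls under and the outcome. The crude comparison mixes populations; the stratum-specific rates are the causally relevant ones.
Within each level — warm: 64.7% vs 39.1%; cold: 11.7% vs 7.7% — Campaign F is higher every time.

stratified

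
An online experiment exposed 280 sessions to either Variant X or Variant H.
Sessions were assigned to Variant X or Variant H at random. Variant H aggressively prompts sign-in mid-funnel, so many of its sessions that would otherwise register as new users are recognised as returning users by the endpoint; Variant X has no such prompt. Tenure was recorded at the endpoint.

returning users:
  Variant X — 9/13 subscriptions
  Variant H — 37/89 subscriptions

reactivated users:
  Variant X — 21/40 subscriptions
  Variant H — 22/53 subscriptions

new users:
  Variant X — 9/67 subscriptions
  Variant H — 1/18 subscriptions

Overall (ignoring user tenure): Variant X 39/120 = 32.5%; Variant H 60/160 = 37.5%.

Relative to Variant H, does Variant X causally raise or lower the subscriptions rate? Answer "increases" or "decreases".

decreases

Variant X is higher inside every user tenure stratum but Variant H is higher in aggregate. Whether to stratify depends on how user tenure relates to the variant.
User tenure here is a post-treatment variable shaped by the variant; conditioning on it would introduce bias rather than remove it. The overall comparison is the causal one.
Pooled: Variant X 32.5% vs Variant H 37.5%; Variant H is higher overall.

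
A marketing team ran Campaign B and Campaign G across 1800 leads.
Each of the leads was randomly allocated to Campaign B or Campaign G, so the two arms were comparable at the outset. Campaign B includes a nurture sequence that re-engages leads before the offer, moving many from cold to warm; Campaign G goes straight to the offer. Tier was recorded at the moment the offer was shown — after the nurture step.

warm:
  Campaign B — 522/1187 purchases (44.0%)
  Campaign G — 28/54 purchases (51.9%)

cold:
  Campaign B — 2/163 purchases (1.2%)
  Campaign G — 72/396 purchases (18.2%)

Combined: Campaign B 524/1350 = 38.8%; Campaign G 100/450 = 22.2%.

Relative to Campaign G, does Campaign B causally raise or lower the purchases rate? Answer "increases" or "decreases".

increases

Within every engagement tier level Campaign G has the higher rate, yet pooled Campaign B does — Simpson's reversal.
Engagement tier is recorded after the campaign and is itself shifted by it — it sits on the causal path from campaign to outcome. Conditioning on a mediator would strip out part of the effect we want; the pooled comparison gives the total causal effect.
Pooled: Campaign B 38.8% vs Campaign G 22.2%; Campaign B is higher overall.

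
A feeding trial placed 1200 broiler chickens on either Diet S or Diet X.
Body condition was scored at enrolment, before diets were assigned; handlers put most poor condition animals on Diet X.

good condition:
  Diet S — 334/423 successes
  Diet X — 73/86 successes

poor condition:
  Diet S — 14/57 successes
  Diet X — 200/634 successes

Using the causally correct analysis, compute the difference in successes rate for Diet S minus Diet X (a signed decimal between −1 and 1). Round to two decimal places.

-0.07

Starting body condition differs across diets for reasons unrelated to any effect of the diet itself, and it separately predicts the outcome — a classic confounder. We must compare within starting body condition levels.
Adjusting over the population distribution of starting body condition: 0.424·(0.790−0.849) + 0.576·(0.246−0.315) = -0.065.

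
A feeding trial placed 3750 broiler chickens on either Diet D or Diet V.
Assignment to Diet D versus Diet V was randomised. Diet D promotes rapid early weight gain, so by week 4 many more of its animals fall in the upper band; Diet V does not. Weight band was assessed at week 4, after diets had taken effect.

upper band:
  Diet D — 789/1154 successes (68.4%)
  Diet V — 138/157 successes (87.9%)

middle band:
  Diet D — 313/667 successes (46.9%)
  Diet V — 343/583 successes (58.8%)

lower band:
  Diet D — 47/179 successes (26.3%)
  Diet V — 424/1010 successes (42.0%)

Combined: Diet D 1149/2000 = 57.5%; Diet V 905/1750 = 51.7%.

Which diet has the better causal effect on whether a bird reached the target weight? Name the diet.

Diet D

Week-4 weight band here is a post-treatment variable shaped by the diet; conditioning on it would introduce bias rather than remove it. The overall comparison is the causal one.
Pooled: Diet D 57.5% vs Diet V 51.7%; Diet D is higher overall.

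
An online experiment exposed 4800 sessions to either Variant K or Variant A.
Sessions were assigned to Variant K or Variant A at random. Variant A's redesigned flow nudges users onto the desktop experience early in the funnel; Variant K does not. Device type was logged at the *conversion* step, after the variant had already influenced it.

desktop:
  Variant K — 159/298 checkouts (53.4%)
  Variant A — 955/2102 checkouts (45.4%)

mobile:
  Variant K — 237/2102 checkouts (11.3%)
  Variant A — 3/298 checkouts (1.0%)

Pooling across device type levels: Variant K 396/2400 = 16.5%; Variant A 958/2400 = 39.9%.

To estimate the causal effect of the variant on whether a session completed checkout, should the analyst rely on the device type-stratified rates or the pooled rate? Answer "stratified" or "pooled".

pooled

Within every device type level Variant K has the higher rate, yet pooled Variant A does — Simpson's reversal.
Device type lies on the pathway variant → device type → outcome, so adjusting for it blocks the indirect effect. For the total causal effect of variant, use the unadjusted pooled rates.
Pooled: Variant K 16.5% vs Variant A 39.9%; Variant A is higher overall.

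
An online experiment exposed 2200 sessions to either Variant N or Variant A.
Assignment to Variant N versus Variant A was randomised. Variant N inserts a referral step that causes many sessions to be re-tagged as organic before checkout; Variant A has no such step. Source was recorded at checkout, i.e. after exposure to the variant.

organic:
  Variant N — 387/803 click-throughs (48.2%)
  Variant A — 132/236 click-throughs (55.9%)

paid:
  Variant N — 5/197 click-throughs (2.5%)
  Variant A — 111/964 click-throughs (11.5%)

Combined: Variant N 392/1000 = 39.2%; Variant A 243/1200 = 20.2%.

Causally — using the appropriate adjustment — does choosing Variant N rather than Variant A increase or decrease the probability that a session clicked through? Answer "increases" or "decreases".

increases

Traffic source here is a post-treatment variable shaped by the variant; conditioning on it would introduce bias rather than remove it. The overall comparison is the causal one.
Pooled: Variant N 39.2% vs Variant A 20.2%; Variant N is higher overall.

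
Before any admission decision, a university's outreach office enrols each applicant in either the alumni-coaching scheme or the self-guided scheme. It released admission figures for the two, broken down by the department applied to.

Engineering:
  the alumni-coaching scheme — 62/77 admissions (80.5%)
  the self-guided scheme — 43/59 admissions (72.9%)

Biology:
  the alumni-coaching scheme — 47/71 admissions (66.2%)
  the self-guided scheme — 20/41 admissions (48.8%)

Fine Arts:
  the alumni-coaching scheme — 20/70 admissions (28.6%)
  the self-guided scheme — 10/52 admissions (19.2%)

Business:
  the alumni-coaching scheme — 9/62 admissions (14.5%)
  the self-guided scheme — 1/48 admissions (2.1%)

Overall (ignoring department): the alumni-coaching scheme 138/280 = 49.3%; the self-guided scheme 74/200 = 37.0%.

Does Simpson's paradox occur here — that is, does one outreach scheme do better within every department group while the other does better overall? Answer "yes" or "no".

no

Within each department level (Engineering 80.5% vs 72.9%; Biology 66.2% vs 48.8%; Fine Arts 28.6% vs 19.2%; Business 14.5% vs 2.1%), the alumni-coaching scheme has the higher rate every time. Pooled: 49.3% vs 37.0% — the alumni-coaching scheme has the higher rate overall. They agree.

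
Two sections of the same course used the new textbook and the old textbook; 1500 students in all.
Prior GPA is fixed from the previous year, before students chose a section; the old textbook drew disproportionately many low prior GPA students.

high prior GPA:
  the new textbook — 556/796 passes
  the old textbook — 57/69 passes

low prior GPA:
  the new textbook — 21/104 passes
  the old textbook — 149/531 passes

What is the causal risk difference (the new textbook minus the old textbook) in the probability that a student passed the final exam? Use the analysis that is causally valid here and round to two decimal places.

Nothing the teaching method does changes prior GPA band; the imbalance is an allocation artefact. With prior GPA band also predicting the outcome, the pooled figure is confounded, and the within-stratum comparison is the causal one.
Adjusting over the population distribution of prior GPA band: 0.577·(0.698−0.826) + 0.423·(0.202−0.281) = -0.107.

-0.11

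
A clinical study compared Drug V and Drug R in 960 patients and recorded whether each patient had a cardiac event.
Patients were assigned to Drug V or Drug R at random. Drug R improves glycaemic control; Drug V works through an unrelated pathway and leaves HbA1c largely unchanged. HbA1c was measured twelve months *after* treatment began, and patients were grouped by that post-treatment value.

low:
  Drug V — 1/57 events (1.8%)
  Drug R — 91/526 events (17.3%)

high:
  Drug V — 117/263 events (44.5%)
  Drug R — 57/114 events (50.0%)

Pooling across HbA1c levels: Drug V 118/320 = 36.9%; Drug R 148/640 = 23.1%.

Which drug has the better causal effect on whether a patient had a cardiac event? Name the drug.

Drug R

The distribution of HbA1c is itself part of what the drug does — it is an intermediate outcome. Holding it fixed would remove that part of the effect; the total effect is the pooled difference.
Pooled: Drug V 36.9% vs Drug R 23.1%; Drug R is lower overall.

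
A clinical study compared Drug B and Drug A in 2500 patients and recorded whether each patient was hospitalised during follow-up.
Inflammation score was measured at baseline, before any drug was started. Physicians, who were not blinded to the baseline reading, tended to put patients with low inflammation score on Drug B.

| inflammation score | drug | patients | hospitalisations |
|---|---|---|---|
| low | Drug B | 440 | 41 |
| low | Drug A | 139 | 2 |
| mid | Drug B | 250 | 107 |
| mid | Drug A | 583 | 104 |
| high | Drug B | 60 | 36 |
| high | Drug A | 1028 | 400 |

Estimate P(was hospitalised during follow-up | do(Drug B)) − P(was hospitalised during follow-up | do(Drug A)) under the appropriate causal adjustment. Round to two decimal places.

The inflammation score-specific comparison favours Drug A throughout, but the pooled figures favour Drug B. The question is whether to condition on inflammation score.
The imbalance in inflammation score arose from how patients were allocated, not from anything the drug did; and inflammation score independently affects the outcome. The pooled gap is confounded — condition on inflammation score.
Adjusting over the population distribution of inflammation score: 0.232·(0.093−0.014) + 0.333·(0.428−0.178) + 0.435·(0.600−0.389) = +0.193.

+0.19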